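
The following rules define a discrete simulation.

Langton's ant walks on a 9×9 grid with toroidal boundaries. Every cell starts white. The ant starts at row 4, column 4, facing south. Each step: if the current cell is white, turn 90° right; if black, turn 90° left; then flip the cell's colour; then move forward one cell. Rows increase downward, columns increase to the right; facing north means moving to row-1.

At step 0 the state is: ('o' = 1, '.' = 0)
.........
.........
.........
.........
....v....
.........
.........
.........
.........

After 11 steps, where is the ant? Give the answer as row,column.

3,6

k=0  .........
.........
.........
.........
....v....
.........
.........
.........
.........
k=1  .........
.........
.........
.........
...<o....
.........
.........
.........
.........
k=2  .........
.........
.........
...^.....
...oo....
.........
.........
.........
.........
k=3  .........
.........
.........
...o>....
...oo....
.........
.........
.........
.........
k=4  .........
.........
.........
...oo....
...ov....
.........
.........
.........
.........
k=5  .........
.........
.........
...oo....
...o.>...
.........
.........
.........
.........
k=6  .........
.........
.........
...oo....
...o.o...
.....v...
.........
.........
.........
k=7  .........
.........
.........
...oo....
...o.o...
....<o...
.........
.........
.........
k=8  .........
.........
.........
...oo....
...o^o...
....oo...
.........
.........
.........
k=9  .........
.........
.........
...oo....
...oo>...
....oo...
.........
.........
.........
k=10  .........
.........
.........
...oo^...
...oo....
....oo...
.........
.........
.........
k=11  .........
.........
.........
...ooo>..
...oo....
....oo...
.........
.........
.........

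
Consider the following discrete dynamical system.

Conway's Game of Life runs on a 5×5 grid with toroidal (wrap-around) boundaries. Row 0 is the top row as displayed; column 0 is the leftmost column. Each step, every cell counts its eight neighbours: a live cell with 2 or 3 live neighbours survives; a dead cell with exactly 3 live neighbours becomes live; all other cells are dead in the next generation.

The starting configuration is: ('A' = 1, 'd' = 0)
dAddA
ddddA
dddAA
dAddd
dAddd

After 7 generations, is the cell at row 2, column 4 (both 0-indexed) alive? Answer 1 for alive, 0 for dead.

1

t=0: dAddA
ddddA
dddAA
dAddd
dAddd
t=1: ddddd
ddddA
AddAA
AdAdd
dAAdd
t=2: ddddd
AddAA
AAdAd
AdAdd
dAAdd
t=3: AAAAA
AAAAd
dddAd
AddAA
dAAdd
t=4: ddddd
ddddd
ddddd
AAdAA
ddddd
t=5: ddddd
ddddd
AdddA
AdddA
AdddA
t=6: ddddd
ddddd
AdddA
dAdAd
AdddA
t=7: ddddd
ddddd
AdddA
dAdAd
AdddA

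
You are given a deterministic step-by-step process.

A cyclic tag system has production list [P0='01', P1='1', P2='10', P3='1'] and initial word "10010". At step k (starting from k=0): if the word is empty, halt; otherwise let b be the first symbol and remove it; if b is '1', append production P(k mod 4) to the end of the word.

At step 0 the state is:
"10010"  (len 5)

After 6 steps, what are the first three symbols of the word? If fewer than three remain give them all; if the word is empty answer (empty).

11

gen 0: "10010"  (len 5)
gen 1: "001001"  (len 6)
gen 2: "01001"  (len 5)
gen 3: "1001"  (len 4)
gen 4: "0011"  (len 4)
gen 5: "011"  (len 3)
gen 6: "11"  (len 2)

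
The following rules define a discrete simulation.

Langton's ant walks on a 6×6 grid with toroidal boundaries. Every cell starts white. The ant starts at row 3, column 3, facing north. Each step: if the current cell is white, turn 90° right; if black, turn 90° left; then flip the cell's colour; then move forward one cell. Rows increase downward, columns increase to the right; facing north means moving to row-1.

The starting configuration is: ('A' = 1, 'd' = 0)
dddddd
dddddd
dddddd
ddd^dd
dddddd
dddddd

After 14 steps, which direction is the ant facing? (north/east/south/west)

south

t=0: dddddd
dddddd
dddddd
ddd^dd
dddddd
dddddd
t=1: dddddd
dddddd
dddddd
dddA>d
dddddd
dddddd
t=2: dddddd
dddddd
dddddd
dddAAd
ddddvd
dddddd
t=3: dddddd
dddddd
dddddd
dddAAd
ddd<Ad
dddddd
t=4: dddddd
dddddd
dddddd
ddd^Ad
dddAAd
dddddd
t=5: dddddd
dddddd
dddddd
dd<dAd
dddAAd
dddddd
t=6: dddddd
dddddd
dd^ddd
ddAdAd
dddAAd
dddddd
t=7: dddddd
dddddd
ddA>dd
ddAdAd
dddAAd
dddddd
t=8: dddddd
dddddd
ddAAdd
ddAvAd
dddAAd
dddddd
t=9: dddddd
dddddd
ddAAdd
dd<AAd
dddAAd
dddddd
t=10: dddddd
dddddd
ddAAdd
dddAAd
ddvAAd
dddddd
t=11: dddddd
dddddd
ddAAdd
dddAAd
d<AAAd
dddddd
t=12: dddddd
dddddd
ddAAdd
d^dAAd
dAAAAd
dddddd
t=13: dddddd
dddddd
ddAAdd
dA>AAd
dAAAAd
dddddd
t=14: dddddd
dddddd
ddAAdd
dAAAAd
dAvAAd
dddddd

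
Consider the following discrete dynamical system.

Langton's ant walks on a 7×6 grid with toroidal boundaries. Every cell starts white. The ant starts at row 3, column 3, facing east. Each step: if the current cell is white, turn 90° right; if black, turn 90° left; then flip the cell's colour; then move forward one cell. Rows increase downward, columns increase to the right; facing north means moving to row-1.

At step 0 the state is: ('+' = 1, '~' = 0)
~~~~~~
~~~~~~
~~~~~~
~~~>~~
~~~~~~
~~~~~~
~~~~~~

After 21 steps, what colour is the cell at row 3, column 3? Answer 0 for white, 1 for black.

0

k=0  ~~~~~~
~~~~~~
~~~~~~
~~~>~~
~~~~~~
~~~~~~
~~~~~~
k=1  ~~~~~~
~~~~~~
~~~~~~
~~~+~~
~~~v~~
~~~~~~
~~~~~~
k=2  ~~~~~~
~~~~~~
~~~~~~
~~~+~~
~~<+~~
~~~~~~
~~~~~~
k=3  ~~~~~~
~~~~~~
~~~~~~
~~^+~~
~~++~~
~~~~~~
~~~~~~
k=4  ~~~~~~
~~~~~~
~~~~~~
~~+>~~
~~++~~
~~~~~~
~~~~~~
k=5  ~~~~~~
~~~~~~
~~~^~~
~~+~~~
~~++~~
~~~~~~
~~~~~~
k=6  ~~~~~~
~~~~~~
~~~+>~
~~+~~~
~~++~~
~~~~~~
~~~~~~
k=7  ~~~~~~
~~~~~~
~~~++~
~~+~v~
~~++~~
~~~~~~
~~~~~~
k=8  ~~~~~~
~~~~~~
~~~++~
~~+<+~
~~++~~
~~~~~~
~~~~~~
k=9  ~~~~~~
~~~~~~
~~~^+~
~~+++~
~~++~~
~~~~~~
~~~~~~
k=10  ~~~~~~
~~~~~~
~~<~+~
~~+++~
~~++~~
~~~~~~
~~~~~~
k=11  ~~~~~~
~~^~~~
~~+~+~
~~+++~
~~++~~
~~~~~~
~~~~~~
k=12  ~~~~~~
~~+>~~
~~+~+~
~~+++~
~~++~~
~~~~~~
~~~~~~
k=13  ~~~~~~
~~++~~
~~+v+~
~~+++~
~~++~~
~~~~~~
~~~~~~
k=14  ~~~~~~
~~++~~
~~<++~
~~+++~
~~++~~
~~~~~~
~~~~~~
k=15  ~~~~~~
~~++~~
~~~++~
~~v++~
~~++~~
~~~~~~
~~~~~~
k=16  ~~~~~~
~~++~~
~~~++~
~~~>+~
~~++~~
~~~~~~
~~~~~~
k=17  ~~~~~~
~~++~~
~~~^+~
~~~~+~
~~++~~
~~~~~~
~~~~~~
k=18  ~~~~~~
~~++~~
~~<~+~
~~~~+~
~~++~~
~~~~~~
~~~~~~
k=19  ~~~~~~
~~^+~~
~~+~+~
~~~~+~
~~++~~
~~~~~~
~~~~~~
k=20  ~~~~~~
~<~+~~
~~+~+~
~~~~+~
~~++~~
~~~~~~
~~~~~~
k=21  ~^~~~~
~+~+~~
~~+~+~
~~~~+~
~~++~~
~~~~~~
~~~~~~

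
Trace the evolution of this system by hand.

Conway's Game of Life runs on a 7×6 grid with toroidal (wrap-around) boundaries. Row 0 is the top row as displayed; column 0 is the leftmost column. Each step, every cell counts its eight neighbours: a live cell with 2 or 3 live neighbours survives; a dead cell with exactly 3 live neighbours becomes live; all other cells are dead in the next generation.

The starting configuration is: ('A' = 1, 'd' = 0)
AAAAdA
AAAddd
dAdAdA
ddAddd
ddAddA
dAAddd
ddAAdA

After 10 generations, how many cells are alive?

6

[0] AAAAdA
AAAddd
dAdAdA
ddAddd
ddAddA
dAAddd
ddAAdA
[1] dddddA
dddddd
dddAdd
AAAAAd
ddAAdd
AAddAd
dddddA
[2] dddddd
dddddd
dAdAAd
dAddAd
dddddd
AAAAAA
ddddAA
[3] dddddd
dddddd
ddAAAd
ddAAAd
dddddd
AAAAdd
dAAddd
[4] dddddd
dddAdd
ddAdAd
ddAdAd
ddddAd
AddAdd
AddAdd
[5] dddddd
dddAdd
ddAdAd
ddddAA
ddddAA
dddAAA
dddddd
[6] dddddd
dddAdd
ddddAA
dddddd
Addddd
dddAdA
ddddAd
[7] dddddd
ddddAd
ddddAd
dddddA
dddddd
ddddAA
ddddAd
[8] dddddd
dddddd
ddddAA
dddddd
ddddAA
ddddAA
ddddAA
[9] dddddd
dddddd
dddddd
dddddd
ddddAA
AddAdd
ddddAA
[10] dddddd
dddddd
dddddd
dddddd
ddddAA
AddAdd
ddddAA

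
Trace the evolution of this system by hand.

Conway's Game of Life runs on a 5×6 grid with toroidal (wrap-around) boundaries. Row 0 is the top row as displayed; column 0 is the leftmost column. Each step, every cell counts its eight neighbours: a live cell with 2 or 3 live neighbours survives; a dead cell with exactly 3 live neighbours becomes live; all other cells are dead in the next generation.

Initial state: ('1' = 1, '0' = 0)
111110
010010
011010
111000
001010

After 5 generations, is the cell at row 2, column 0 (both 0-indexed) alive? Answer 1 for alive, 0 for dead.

0

step 0: 111110
010010
011010
111000
001010
step 1: 100010
000010
000001
100001
000010
step 2: 000110
000010
100011
100011
100010
step 3: 000110
000000
100100
010100
100000
step 4: 000000
000110
001000
111000
001110
step 5: 001000
000100
001000
000000
001100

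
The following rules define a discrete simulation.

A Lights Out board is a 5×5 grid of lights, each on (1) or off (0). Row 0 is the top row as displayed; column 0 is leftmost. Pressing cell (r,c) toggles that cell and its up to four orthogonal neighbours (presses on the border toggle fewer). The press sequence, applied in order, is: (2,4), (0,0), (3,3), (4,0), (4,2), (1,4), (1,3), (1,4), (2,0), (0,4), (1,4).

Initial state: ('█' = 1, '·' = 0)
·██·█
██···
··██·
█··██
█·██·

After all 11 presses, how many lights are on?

12

gen 0: ·██·█
██···
··██·
█··██
█·██·
gen 1: ·██·█
██··█
··█·█
█··█·
█·██·
gen 2: █·█·█
·█··█
··█·█
█··█·
█·██·
gen 3: █·█·█
·█··█
··███
█·█·█
█·█··
gen 4: █·█·█
·█··█
··███
··█·█
·██··
gen 5: █·█·█
·█··█
··███
····█
···█·
gen 6: █·█··
·█·█·
··██·
····█
···█·
gen 7: █·██·
·██·█
··█··
····█
···█·
gen 8: █·███
·███·
··█·█
····█
···█·
gen 9: █·███
████·
███·█
█···█
···█·
gen 10: █·█··
█████
███·█
█···█
···█·
gen 11: █·█·█
███··
███··
█···█
···█·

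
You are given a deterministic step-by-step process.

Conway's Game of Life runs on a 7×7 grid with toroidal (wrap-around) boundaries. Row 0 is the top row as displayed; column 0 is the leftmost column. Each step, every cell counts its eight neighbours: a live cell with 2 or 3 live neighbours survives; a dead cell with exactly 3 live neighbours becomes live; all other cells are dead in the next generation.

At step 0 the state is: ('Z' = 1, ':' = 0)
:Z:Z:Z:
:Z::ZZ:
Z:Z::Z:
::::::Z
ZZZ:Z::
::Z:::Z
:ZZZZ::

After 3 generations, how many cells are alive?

1

k=0  :Z:Z:Z:
:Z::ZZ:
Z:Z::Z:
::::::Z
ZZZ:Z::
::Z:::Z
:ZZZZ::
k=1  ZZ:::Z:
ZZ:Z:Z:
ZZ::ZZ:
::ZZ:ZZ
ZZZZ:ZZ
::::ZZ:
ZZ::ZZ:
k=2  :::::Z:
:::::Z:
:::::::
:::::::
ZZ:::::
:::::::
ZZ:::::
k=3  ::::::Z
:::::::
:::::::
:::::::
:::::::
:::::::
:::::::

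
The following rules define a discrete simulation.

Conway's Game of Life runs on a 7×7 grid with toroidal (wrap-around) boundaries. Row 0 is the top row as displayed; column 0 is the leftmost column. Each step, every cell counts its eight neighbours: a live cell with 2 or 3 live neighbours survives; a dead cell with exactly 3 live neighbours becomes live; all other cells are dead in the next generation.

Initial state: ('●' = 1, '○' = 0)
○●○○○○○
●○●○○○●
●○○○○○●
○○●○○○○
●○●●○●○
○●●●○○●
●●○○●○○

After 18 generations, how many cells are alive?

12

[0] ○●○○○○○
●○●○○○●
●○○○○○●
○○●○○○○
●○●●○●○
○●●●○○●
●●○○●○○
[1] ○○●○○○●
○○○○○○●
●○○○○○●
●○●●○○○
●○○○●○●
○○○○○●●
○○○●○○○
[2] ○○○○○○○
○○○○○●●
●●○○○○●
○○○●○●○
●●○●●○○
●○○○●●●
○○○○○●●
[3] ○○○○○○○
○○○○○●●
●○○○●○○
○○○●○●○
●●●●○○○
○●○●○○○
●○○○●○○
[4] ○○○○○●●
○○○○○●●
○○○○●○○
●○○●○○●
●●○●○○○
○○○●●○○
○○○○○○○
[5] ○○○○○●●
○○○○●○●
●○○○●○○
●●●●●○●
●●○●○○●
○○●●●○○
○○○○●●○
[6] ○○○○○○●
●○○○●○●
○○●○●○○
○○○○●○○
○○○○○○●
●●●○○○●
○○○○○○●
[7] ○○○○○○●
●○○●○○●
○○○○●○○
○○○●○●○
○●○○○●●
○●○○○●●
○●○○○●●
[8] ○○○○○○○
●○○○○●●
○○○●●●●
○○○○○●●
○○●○○○○
○●●○●○○
○○○○○○○
[9] ○○○○○○●
●○○○○○○
○○○○○○○
○○○●○○●
○●●●○●○
○●●●○○○
○○○○○○○
[10] ○○○○○○○
○○○○○○○
○○○○○○○
○○○●●○○
●●○○○○○
○●○●●○○
○○●○○○○
[11] ○○○○○○○
○○○○○○○
○○○○○○○
○○○○○○○
●●○○○○○
●●○●○○○
○○●●○○○
[12] ○○○○○○○
○○○○○○○
○○○○○○○
○○○○○○○
●●●○○○○
●○○●○○○
○●●●○○○
[13] ○○●○○○○
○○○○○○○
○○○○○○○
○●○○○○○
●●●○○○○
●○○●○○○
○●●●○○○
[14] ○●●●○○○
○○○○○○○
○○○○○○○
●●●○○○○
●○●○○○○
●○○●○○○
○●○●○○○
[15] ○●○●○○○
○○●○○○○
○●○○○○○
●○●○○○○
●○●●○○●
●○○●○○○
●●○●●○○
[16] ●●○●●○○
○●●○○○○
○●●○○○○
●○●●○○●
●○●●○○●
○○○○○○○
●●○●●○○
[17] ○○○○●○○
○○○○○○○
○○○○○○○
○○○○○○●
●○●●○○●
○○○○●○●
●●○●●○○
[18] ○○○●●○○
○○○○○○○
○○○○○○○
●○○○○○●
●○○●○○●
○○○○●○●
●○○●●○○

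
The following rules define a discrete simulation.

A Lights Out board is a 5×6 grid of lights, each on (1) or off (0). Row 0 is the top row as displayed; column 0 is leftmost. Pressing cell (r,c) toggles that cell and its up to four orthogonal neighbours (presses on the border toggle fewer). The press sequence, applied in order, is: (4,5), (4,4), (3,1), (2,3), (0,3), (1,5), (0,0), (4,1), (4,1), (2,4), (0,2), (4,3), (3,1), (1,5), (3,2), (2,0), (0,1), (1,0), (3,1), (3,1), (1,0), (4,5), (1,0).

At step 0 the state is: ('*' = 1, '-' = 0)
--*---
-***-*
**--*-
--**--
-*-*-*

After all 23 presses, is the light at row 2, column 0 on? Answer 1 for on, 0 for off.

k=0  --*---
-***-*
**--*-
--**--
-*-*-*
k=1  --*---
-***-*
**--*-
--**-*
-*-**-
k=2  --*---
-***-*
**--*-
--****
-*---*
k=3  --*---
-***-*
*---*-
**-***
-----*
k=4  --*---
-**--*
*-**--
**--**
-----*
k=5  ---**-
-***-*
*-**--
**--**
-----*
k=6  ---***
-****-
*-**-*
**--**
-----*
k=7  **-***
*****-
*-**-*
**--**
-----*
k=8  **-***
*****-
*-**-*
*---**
***--*
k=9  **-***
*****-
*-**-*
**--**
-----*
k=10  **-***
****--
*-*-*-
**---*
-----*
k=11  *-*-**
**-*--
*-*-*-
**---*
-----*
k=12  *-*-**
**-*--
*-*-*-
**-*-*
--****
k=13  *-*-**
**-*--
***-*-
--**-*
-*****
k=14  *-*-*-
**-***
***-**
--**-*
-*****
k=15  *-*-*-
**-***
**--**
-*---*
-*-***
k=16  *-*-*-
-*-***
----**
**---*
-*-***
k=17  -*--*-
---***
----**
**---*
-*-***
k=18  **--*-
**-***
*---**
**---*
-*-***
k=19  **--*-
**-***
**--**
--*--*
---***
k=20  **--*-
**-***
*---**
**---*
-*-***
k=21  -*--*-
---***
----**
**---*
-*-***
k=22  -*--*-
---***
----**
**----
-*-*--
k=23  **--*-
**-***
*---**
**----
-*-*--

1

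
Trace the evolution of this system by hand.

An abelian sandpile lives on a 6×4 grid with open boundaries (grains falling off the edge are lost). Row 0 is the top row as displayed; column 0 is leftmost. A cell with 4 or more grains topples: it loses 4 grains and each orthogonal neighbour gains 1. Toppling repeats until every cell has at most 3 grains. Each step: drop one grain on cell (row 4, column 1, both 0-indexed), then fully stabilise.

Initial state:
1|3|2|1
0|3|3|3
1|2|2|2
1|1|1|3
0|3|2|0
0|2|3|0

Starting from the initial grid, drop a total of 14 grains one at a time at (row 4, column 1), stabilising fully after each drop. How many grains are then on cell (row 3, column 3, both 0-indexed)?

0

t=0: 1|3|2|1
0|3|3|3
1|2|2|2
1|1|1|3
0|3|2|0
0|2|3|0
t=1: 1|3|2|1
0|3|3|3
1|2|2|2
1|2|1|3
1|0|3|0
0|3|3|0
t=2: 1|3|2|1
0|3|3|3
1|2|2|2
1|2|1|3
1|1|3|0
0|3|3|0
t=3: 1|3|2|1
0|3|3|3
1|2|2|2
1|2|1|3
1|2|3|0
0|3|3|0
t=4: 1|3|2|1
0|3|3|3
1|2|2|2
1|2|1|3
1|3|3|0
0|3|3|0
t=5: 1|3|2|1
0|3|3|3
1|2|2|2
1|3|2|3
2|2|1|1
1|1|1|1
t=6: 1|3|2|1
0|3|3|3
1|2|2|2
1|3|2|3
2|3|1|1
1|1|1|1
t=7: 1|3|2|1
0|3|3|3
1|3|2|2
2|0|3|3
3|1|2|1
1|2|1|1
t=8: 1|3|2|1
0|3|3|3
1|3|2|2
2|0|3|3
3|2|2|1
1|2|1|1
t=9: 1|3|2|1
0|3|3|3
1|3|2|2
2|0|3|3
3|3|2|1
1|2|1|1
t=10: 1|3|2|1
0|3|3|3
1|3|2|2
3|1|3|3
0|1|3|1
2|3|1|1
t=11: 1|3|2|1
0|3|3|3
1|3|2|2
3|1|3|3
0|2|3|1
2|3|1|1
t=12: 1|3|2|1
0|3|3|3
1|3|2|2
3|1|3|3
0|3|3|1
2|3|1|1
t=13: 1|3|2|1
0|3|3|3
1|3|3|3
3|3|1|0
1|2|1|3
3|0|3|1
t=14: 1|3|2|1
0|3|3|3
1|3|3|3
3|3|1|0
1|3|1|3
3|0|3|1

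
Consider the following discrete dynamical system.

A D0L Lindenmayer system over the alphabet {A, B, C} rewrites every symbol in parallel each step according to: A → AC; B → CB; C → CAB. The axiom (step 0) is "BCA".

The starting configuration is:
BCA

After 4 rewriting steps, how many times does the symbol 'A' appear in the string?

29

[0] BCA
[1] CBCABAC
[2] CABCBCABACCBACCAB
[3] CABACCBCABCBCABACCBACCABCABCBACCABCABACCB
[4] CABACCBACCABCABCBCABACCBCABCBCABACCBACCABCABCBACCABCABACCBCABACCBCABCBACCABCABACCBCABACCBACCABCABCB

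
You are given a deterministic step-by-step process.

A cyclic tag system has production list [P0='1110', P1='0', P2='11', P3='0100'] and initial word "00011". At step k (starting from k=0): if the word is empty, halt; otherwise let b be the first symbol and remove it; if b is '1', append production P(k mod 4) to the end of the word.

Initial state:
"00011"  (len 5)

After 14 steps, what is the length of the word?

gen 0: "00011"  (len 5)
gen 1: "0011"  (len 4)
gen 2: "011"  (len 3)
gen 3: "11"  (len 2)
gen 4: "10100"  (len 5)
gen 5: "01001110"  (len 8)
gen 6: "1001110"  (len 7)
gen 7: "00111011"  (len 8)
gen 8: "0111011"  (len 7)
gen 9: "111011"  (len 6)
gen 10: "110110"  (len 6)
gen 11: "1011011"  (len 7)
gen 12: "0110110100"  (len 10)
gen 13: "110110100"  (len 9)
gen 14: "101101000"  (len 9)

9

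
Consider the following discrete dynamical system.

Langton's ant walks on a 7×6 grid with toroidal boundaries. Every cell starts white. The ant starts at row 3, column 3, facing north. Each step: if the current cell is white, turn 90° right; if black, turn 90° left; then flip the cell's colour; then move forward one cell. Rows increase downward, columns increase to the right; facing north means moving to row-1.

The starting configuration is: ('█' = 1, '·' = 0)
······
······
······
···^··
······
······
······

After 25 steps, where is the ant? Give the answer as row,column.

5,2

0) ······
······
······
···^··
······
······
······
1) ······
······
······
···█>·
······
······
······
2) ······
······
······
···██·
····v·
······
······
3) ······
······
······
···██·
···<█·
······
······
4) ······
······
······
···^█·
···██·
······
······
5) ······
······
······
··<·█·
···██·
······
······
6) ······
······
··^···
··█·█·
···██·
······
······
7) ······
······
··█>··
··█·█·
···██·
······
······
8) ······
······
··██··
··█v█·
···██·
······
······
9) ······
······
··██··
··<██·
···██·
······
······
10) ······
······
··██··
···██·
··v██·
······
······
11) ······
······
··██··
···██·
·<███·
······
······
12) ······
······
··██··
·^·██·
·████·
······
······
13) ······
······
··██··
·█>██·
·████·
······
······
14) ······
······
··██··
·████·
·█v██·
······
······
15) ······
······
··██··
·████·
·█·>█·
······
······
16) ······
······
··██··
·██^█·
·█··█·
······
······
17) ······
······
··██··
·█<·█·
·█··█·
······
······
18) ······
······
··██··
·█··█·
·█v·█·
······
······
19) ······
······
··██··
·█··█·
·<█·█·
······
······
20) ······
······
··██··
·█··█·
··█·█·
·v····
······
21) ······
······
··██··
·█··█·
··█·█·
<█····
······
22) ······
······
··██··
·█··█·
^·█·█·
██····
······
23) ······
······
··██··
·█··█·
█>█·█·
██····
······
24) ······
······
··██··
·█··█·
███·█·
█v····
······
25) ······
······
··██··
·█··█·
███·█·
█·>···
······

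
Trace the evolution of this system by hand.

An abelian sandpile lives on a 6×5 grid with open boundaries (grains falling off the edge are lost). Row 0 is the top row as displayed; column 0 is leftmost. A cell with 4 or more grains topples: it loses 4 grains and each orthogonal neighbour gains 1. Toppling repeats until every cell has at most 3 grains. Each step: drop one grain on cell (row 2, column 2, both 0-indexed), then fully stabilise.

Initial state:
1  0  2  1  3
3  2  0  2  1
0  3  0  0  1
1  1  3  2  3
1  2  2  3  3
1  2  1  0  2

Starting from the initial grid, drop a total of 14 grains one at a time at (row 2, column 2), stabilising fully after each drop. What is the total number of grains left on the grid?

0) 1  0  2  1  3
3  2  0  2  1
0  3  0  0  1
1  1  3  2  3
1  2  2  3  3
1  2  1  0  2
1) 1  0  2  1  3
3  2  0  2  1
0  3  1  0  1
1  1  3  2  3
1  2  2  3  3
1  2  1  0  2
2) 1  0  2  1  3
3  2  0  2  1
0  3  2  0  1
1  1  3  2  3
1  2  2  3  3
1  2  1  0  2
3) 1  0  2  1  3
3  2  0  2  1
0  3  3  0  1
1  1  3  2  3
1  2  2  3  3
1  2  1  0  2
4) 1  0  2  1  3
3  3  1  2  1
1  0  2  1  1
1  3  0  3  3
1  2  3  3  3
1  2  1  0  2
5) 1  0  2  1  3
3  3  1  2  1
1  0  3  1  1
1  3  0  3  3
1  2  3  3  3
1  2  1  0  2
6) 1  0  2  1  3
3  3  2  2  1
1  1  0  2  1
1  3  1  3  3
1  2  3  3  3
1  2  1  0  2
7) 1  0  2  1  3
3  3  2  2  1
1  1  1  2  1
1  3  1  3  3
1  2  3  3  3
1  2  1  0  2
8) 1  0  2  1  3
3  3  2  2  1
1  1  2  2  1
1  3  1  3  3
1  2  3  3  3
1  2  1  0  2
9) 1  0  2  1  3
3  3  2  2  1
1  1  3  2  1
1  3  1  3  3
1  2  3  3  3
1  2  1  0  2
10) 1  0  2  1  3
3  3  3  2  1
1  2  0  3  1
1  3  2  3  3
1  2  3  3  3
1  2  1  0  2
11) 1  0  2  1  3
3  3  3  2  1
1  2  1  3  1
1  3  2  3  3
1  2  3  3  3
1  2  1  0  2
12) 1  0  2  1  3
3  3  3  2  1
1  2  2  3  1
1  3  2  3  3
1  2  3  3  3
1  2  1  0  2
13) 1  0  2  1  3
3  3  3  2  1
1  2  3  3  1
1  3  2  3  3
1  2  3  3  3
1  2  1  0  2
14) 2  1  3  2  3
0  2  3  0  2
3  2  0  3  3
2  2  3  3  1
2  0  2  2  1
1  3  2  1  3

57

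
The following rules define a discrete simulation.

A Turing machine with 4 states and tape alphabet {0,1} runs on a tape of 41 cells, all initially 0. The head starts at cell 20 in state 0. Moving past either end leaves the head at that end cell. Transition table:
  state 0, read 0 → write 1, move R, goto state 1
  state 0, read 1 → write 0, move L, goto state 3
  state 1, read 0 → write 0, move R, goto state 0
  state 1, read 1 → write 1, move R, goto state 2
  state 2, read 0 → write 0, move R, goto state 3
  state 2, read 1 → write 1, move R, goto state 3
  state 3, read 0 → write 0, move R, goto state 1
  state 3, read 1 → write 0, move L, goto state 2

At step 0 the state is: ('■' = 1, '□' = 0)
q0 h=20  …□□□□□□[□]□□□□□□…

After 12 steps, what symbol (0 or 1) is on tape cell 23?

0

gen 0: q0 h=20  …□□□□□□[□]□□□□□□…
gen 1: q1 h=21  …□□□□□■[□]□□□□□□…
gen 2: q0 h=22  …□□□□■□[□]□□□□□□…
gen 3: q1 h=23  …□□□■□■[□]□□□□□□…
gen 4: q0 h=24  …□□■□■□[□]□□□□□□…
gen 5: q1 h=25  …□■□■□■[□]□□□□□□…
gen 6: q0 h=26  …■□■□■□[□]□□□□□□…
gen 7: q1 h=27  …□■□■□■[□]□□□□□□…
gen 8: q0 h=28  …■□■□■□[□]□□□□□□…
gen 9: q1 h=29  …□■□■□■[□]□□□□□□…
gen 10: q0 h=30  …■□■□■□[□]□□□□□□…
gen 11: q1 h=31  …□■□■□■[□]□□□□□□…
gen 12: q0 h=32  …■□■□■□[□]□□□□□□…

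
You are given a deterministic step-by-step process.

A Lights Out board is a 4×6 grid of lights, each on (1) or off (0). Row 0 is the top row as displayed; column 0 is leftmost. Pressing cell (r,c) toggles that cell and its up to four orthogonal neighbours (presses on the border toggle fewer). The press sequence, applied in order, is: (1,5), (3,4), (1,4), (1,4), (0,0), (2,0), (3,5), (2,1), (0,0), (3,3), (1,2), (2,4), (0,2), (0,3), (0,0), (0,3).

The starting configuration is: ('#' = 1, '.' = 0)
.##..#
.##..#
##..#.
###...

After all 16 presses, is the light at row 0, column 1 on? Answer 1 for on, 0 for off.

1

[0] .##..#
.##..#
##..#.
###...
[1] .##...
.##.#.
##..##
###...
[2] .##...
.##.#.
##...#
######
[3] .##.#.
.###.#
##..##
######
[4] .##...
.##.#.
##...#
######
[5] #.#...
###.#.
##...#
######
[6] #.#...
.##.#.
.....#
.#####
[7] #.#...
.##.#.
......
.###..
[8] #.#...
..#.#.
###...
..##..
[9] .##...
#.#.#.
###...
..##..
[10] .##...
#.#.#.
####..
....#.
[11] .#....
##.##.
##.#..
....#.
[12] .#....
##.#..
##..##
......
[13] ..##..
####..
##..##
......
[14] ....#.
###...
##..##
......
[15] ##..#.
.##...
##..##
......
[16] ####..
.###..
##..##
......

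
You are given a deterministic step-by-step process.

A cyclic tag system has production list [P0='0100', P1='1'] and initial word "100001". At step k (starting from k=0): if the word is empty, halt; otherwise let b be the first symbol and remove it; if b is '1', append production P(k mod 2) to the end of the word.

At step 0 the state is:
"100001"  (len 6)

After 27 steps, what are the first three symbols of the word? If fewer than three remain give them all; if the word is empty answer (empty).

k=0  "100001"  (len 6)
k=1  "000010100"  (len 9)
k=2  "00010100"  (len 8)
k=3  "0010100"  (len 7)
k=4  "010100"  (len 6)
k=5  "10100"  (len 5)
k=6  "01001"  (len 5)
k=7  "1001"  (len 4)
k=8  "0011"  (len 4)
k=9  "011"  (len 3)
k=10  "11"  (len 2)
k=11  "10100"  (len 5)
k=12  "01001"  (len 5)
k=13  "1001"  (len 4)
k=14  "0011"  (len 4)
k=15  "011"  (len 3)
k=16  "11"  (len 2)
k=17  "10100"  (len 5)
k=18  "01001"  (len 5)
k=19  "1001"  (len 4)
k=20  "0011"  (len 4)
k=21  "011"  (len 3)
k=22  "11"  (len 2)
k=23  "10100"  (len 5)
k=24  "01001"  (len 5)
k=25  "1001"  (len 4)
k=26  "0011"  (len 4)
k=27  "011"  (len 3)

011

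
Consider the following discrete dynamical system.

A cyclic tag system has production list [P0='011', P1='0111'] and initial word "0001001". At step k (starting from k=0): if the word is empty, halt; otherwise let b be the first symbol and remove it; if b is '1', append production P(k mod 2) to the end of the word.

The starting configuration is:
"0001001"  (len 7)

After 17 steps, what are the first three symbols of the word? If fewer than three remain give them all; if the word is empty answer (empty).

gen 0: "0001001"  (len 7)
gen 1: "001001"  (len 6)
gen 2: "01001"  (len 5)
gen 3: "1001"  (len 4)
gen 4: "0010111"  (len 7)
gen 5: "010111"  (len 6)
gen 6: "10111"  (len 5)
gen 7: "0111011"  (len 7)
gen 8: "111011"  (len 6)
gen 9: "11011011"  (len 8)
gen 10: "10110110111"  (len 11)
gen 11: "0110110111011"  (len 13)
gen 12: "110110111011"  (len 12)
gen 13: "10110111011011"  (len 14)
gen 14: "01101110110110111"  (len 17)
gen 15: "1101110110110111"  (len 16)
gen 16: "1011101101101110111"  (len 19)
gen 17: "011101101101110111011"  (len 21)

011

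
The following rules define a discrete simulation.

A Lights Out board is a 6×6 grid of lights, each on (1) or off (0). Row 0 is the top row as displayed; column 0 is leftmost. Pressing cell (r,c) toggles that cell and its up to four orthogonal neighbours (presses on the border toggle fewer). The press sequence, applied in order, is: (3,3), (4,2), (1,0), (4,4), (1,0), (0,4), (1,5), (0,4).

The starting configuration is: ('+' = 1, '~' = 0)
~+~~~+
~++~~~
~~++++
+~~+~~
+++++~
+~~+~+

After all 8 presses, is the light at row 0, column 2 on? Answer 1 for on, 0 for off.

0

gen 0: ~+~~~+
~++~~~
~~++++
+~~+~~
+++++~
+~~+~+
gen 1: ~+~~~+
~++~~~
~~+~++
+~+~+~
+++~+~
+~~+~+
gen 2: ~+~~~+
~++~~~
~~+~++
+~~~+~
+~~++~
+~++~+
gen 3: ++~~~+
+~+~~~
+~+~++
+~~~+~
+~~++~
+~++~+
gen 4: ++~~~+
+~+~~~
+~+~++
+~~~~~
+~~~~+
+~++++
gen 5: ~+~~~+
~++~~~
~~+~++
+~~~~~
+~~~~+
+~++++
gen 6: ~+~++~
~++~+~
~~+~++
+~~~~~
+~~~~+
+~++++
gen 7: ~+~+++
~++~~+
~~+~+~
+~~~~~
+~~~~+
+~++++
gen 8: ~+~~~~
~++~++
~~+~+~
+~~~~~
+~~~~+
+~++++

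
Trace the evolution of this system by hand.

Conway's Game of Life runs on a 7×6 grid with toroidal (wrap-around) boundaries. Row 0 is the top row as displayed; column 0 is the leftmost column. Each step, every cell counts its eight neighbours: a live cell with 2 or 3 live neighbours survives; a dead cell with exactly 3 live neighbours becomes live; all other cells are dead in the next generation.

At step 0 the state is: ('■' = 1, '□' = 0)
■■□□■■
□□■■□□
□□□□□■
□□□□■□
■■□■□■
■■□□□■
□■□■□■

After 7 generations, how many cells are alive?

2

step 0: ■■□□■■
□□■■□□
□□□□□■
□□□□■□
■■□■□■
■■□□□■
□■□■□■
step 1: □■□□□■
□■■■□□
□□□■■□
□□□□■□
□■■□□□
□□□□□□
□□□□□□
step 2: ■■□□□□
■■□■□□
□□□□■□
□□■□■□
□□□□□□
□□□□□□
□□□□□□
step 3: ■■■□□□
■■■□□■
□■■□■■
□□□■□□
□□□□□□
□□□□□□
□□□□□□
step 4: □□■□□■
□□□□■□
□□□□■■
□□■■■□
□□□□□□
□□□□□□
□■□□□□
step 5: □□□□□□
□□□■■□
□□□□□■
□□□■■■
□□□■□□
□□□□□□
□□□□□□
step 6: □□□□□□
□□□□■□
□□□□□■
□□□■□■
□□□■□□
□□□□□□
□□□□□□
step 7: □□□□□□
□□□□□□
□□□□□■
□□□□□□
□□□□■□
□□□□□□
□□□□□□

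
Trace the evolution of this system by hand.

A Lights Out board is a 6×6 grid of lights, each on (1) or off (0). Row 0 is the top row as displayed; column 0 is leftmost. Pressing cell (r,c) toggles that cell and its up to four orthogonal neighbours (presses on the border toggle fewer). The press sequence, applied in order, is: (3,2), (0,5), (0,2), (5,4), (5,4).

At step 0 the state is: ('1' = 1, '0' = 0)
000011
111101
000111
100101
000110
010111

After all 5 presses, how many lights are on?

k=0  000011
111101
000111
100101
000110
010111
k=1  000011
111101
001111
111001
001110
010111
k=2  000000
111100
001111
111001
001110
010111
k=3  011100
110100
001111
111001
001110
010111
k=4  011100
110100
001111
111001
001100
010000
k=5  011100
110100
001111
111001
001110
010111

21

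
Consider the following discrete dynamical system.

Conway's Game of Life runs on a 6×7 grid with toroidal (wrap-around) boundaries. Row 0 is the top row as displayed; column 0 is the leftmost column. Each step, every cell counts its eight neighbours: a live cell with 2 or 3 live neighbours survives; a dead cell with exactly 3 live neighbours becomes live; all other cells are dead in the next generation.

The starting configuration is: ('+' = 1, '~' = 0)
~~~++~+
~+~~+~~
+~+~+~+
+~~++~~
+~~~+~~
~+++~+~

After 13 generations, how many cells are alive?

7

[0] ~~~++~+
~+~~+~~
+~+~+~+
+~~++~~
+~~~+~~
~+++~+~
[1] ++~~~~~
~++~+~+
+~+~+~+
+~~~+~~
+~~~~++
+++~~++
[2] ~~~+~~~
~~+~~~+
~~+~+~+
~~~++~~
~~~~+~~
~~+~~+~
[3] ~~++~~~
~~+~~+~
~~+~+~~
~~~~+~~
~~~~++~
~~~++~~
[4] ~~+~~~~
~++~+~~
~~~~++~
~~~~+~~
~~~~~+~
~~+~~+~
[5] ~~+~~~~
~++~++~
~~~~++~
~~~~+~~
~~~~++~
~~~~~~~
[6] ~+++~~~
~++~++~
~~~~~~~
~~~+~~~
~~~~++~
~~~~~~~
[7] ~+~++~~
~+~~+~~
~~+++~~
~~~~+~~
~~~~+~~
~~+++~~
[8] ~+~~~+~
~+~~~+~
~~+~++~
~~~~++~
~~~~++~
~~+~~+~
[9] ~++~+++
~++~~++
~~~+~~+
~~~~~~+
~~~+~~+
~~~~~++
[10] ~++++~~
~+~~~~~
~~+~~~+
+~~~~++
+~~~~~+
~~++~~~
[11] ~+~~+~~
++~~~~~
~+~~~++
~+~~~+~
++~~~+~
+~~~+~~
[12] ~+~~~~~
~++~~++
~++~~++
~++~++~
++~~++~
+~~~+++
[13] ~++~+~~
~~~~~++
~~~~~~~
~~~~~~~
~~+~~~~
~~~~+~~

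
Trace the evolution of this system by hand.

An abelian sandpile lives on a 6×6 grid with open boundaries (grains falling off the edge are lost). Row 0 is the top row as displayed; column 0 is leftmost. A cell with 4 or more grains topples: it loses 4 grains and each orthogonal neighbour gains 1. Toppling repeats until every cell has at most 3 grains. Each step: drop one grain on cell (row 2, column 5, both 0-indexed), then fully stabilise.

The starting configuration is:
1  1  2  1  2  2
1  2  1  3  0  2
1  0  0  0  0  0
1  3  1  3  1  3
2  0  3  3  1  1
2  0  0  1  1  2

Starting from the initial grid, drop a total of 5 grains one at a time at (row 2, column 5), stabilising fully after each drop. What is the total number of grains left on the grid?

50

t=0: 1  1  2  1  2  2
1  2  1  3  0  2
1  0  0  0  0  0
1  3  1  3  1  3
2  0  3  3  1  1
2  0  0  1  1  2
t=1: 1  1  2  1  2  2
1  2  1  3  0  2
1  0  0  0  0  1
1  3  1  3  1  3
2  0  3  3  1  1
2  0  0  1  1  2
t=2: 1  1  2  1  2  2
1  2  1  3  0  2
1  0  0  0  0  2
1  3  1  3  1  3
2  0  3  3  1  1
2  0  0  1  1  2
t=3: 1  1  2  1  2  2
1  2  1  3  0  2
1  0  0  0  0  3
1  3  1  3  1  3
2  0  3  3  1  1
2  0  0  1  1  2
t=4: 1  1  2  1  2  2
1  2  1  3  0  3
1  0  0  0  1  1
1  3  1  3  2  0
2  0  3  3  1  2
2  0  0  1  1  2
t=5: 1  1  2  1  2  2
1  2  1  3  0  3
1  0  0  0  1  2
1  3  1  3  2  0
2  0  3  3  1  2
2  0  0  1  1  2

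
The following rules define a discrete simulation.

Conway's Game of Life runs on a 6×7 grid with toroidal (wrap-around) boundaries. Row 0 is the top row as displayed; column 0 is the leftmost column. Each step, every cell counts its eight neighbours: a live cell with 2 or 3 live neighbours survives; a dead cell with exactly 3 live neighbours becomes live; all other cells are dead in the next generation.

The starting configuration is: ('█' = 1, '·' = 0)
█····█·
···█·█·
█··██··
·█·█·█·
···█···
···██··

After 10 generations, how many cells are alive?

0) █····█·
···█·█·
█··██··
·█·█·█·
···█···
···██··
1) ···█·██
···█·█·
···█·██
···█···
···█···
···██··
2) ··██·██
··██···
··██·██
··██···
··██···
··██·█·
3) ·█···██
·█·····
·█·····
·█·····
·█·····
·█···██
4) ·██··██
·██····
███····
███····
·██····
·██··██
5) ···█·██
···█··█
···█···
···█···
···█··█
···█·██
6) █·██···
··██·██
··███··
··███··
··██·██
█·██···
7) █······
·····██
·█·····
·█·····
·····██
█······
8) █······
█·····█
█······
█······
█·····█
█······
9) ██·····
██····█
██·····
██·····
██····█
██·····
10) ··█····
··█···█
··█····
··█····
··█···█
··█····

8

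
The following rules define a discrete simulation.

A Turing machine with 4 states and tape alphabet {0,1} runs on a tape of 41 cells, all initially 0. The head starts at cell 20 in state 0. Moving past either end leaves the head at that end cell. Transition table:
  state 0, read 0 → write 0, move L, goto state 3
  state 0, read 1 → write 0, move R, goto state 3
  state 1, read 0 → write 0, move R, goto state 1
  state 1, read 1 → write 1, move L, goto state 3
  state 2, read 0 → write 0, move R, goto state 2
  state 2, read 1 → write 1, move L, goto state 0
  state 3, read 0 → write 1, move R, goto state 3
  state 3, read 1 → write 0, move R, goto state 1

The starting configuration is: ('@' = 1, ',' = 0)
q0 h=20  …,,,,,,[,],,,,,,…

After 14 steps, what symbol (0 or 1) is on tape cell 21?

1

gen 0: q0 h=20  …,,,,,,[,],,,,,,…
gen 1: q3 h=19  …,,,,,,[,],,,,,,…
gen 2: q3 h=20  …,,,,,@[,],,,,,,…
gen 3: q3 h=21  …,,,,@@[,],,,,,,…
gen 4: q3 h=22  …,,,@@@[,],,,,,,…
gen 5: q3 h=23  …,,@@@@[,],,,,,,…
gen 6: q3 h=24  …,@@@@@[,],,,,,,…
gen 7: q3 h=25  …@@@@@@[,],,,,,,…
gen 8: q3 h=26  …@@@@@@[,],,,,,,…
gen 9: q3 h=27  …@@@@@@[,],,,,,,…
gen 10: q3 h=28  …@@@@@@[,],,,,,,…
gen 11: q3 h=29  …@@@@@@[,],,,,,,…
gen 12: q3 h=30  …@@@@@@[,],,,,,,…
gen 13: q3 h=31  …@@@@@@[,],,,,,,…
gen 14: q3 h=32  …@@@@@@[,],,,,,,…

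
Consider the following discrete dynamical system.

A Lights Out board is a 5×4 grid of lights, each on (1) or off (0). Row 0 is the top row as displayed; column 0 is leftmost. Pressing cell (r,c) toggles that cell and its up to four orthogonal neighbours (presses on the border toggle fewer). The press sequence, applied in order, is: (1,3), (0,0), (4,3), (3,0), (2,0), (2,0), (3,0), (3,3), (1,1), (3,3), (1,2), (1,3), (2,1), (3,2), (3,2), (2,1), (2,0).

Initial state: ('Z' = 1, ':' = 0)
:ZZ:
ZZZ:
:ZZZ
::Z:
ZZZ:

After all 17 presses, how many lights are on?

0) :ZZ:
ZZZ:
:ZZZ
::Z:
ZZZ:
1) :ZZZ
ZZ:Z
:ZZ:
::Z:
ZZZ:
2) Z:ZZ
:Z:Z
:ZZ:
::Z:
ZZZ:
3) Z:ZZ
:Z:Z
:ZZ:
::ZZ
ZZ:Z
4) Z:ZZ
:Z:Z
ZZZ:
ZZZZ
:Z:Z
5) Z:ZZ
ZZ:Z
::Z:
:ZZZ
:Z:Z
6) Z:ZZ
:Z:Z
ZZZ:
ZZZZ
:Z:Z
7) Z:ZZ
:Z:Z
:ZZ:
::ZZ
ZZ:Z
8) Z:ZZ
:Z:Z
:ZZZ
::::
ZZ::
9) ZZZZ
Z:ZZ
::ZZ
::::
ZZ::
10) ZZZZ
Z:ZZ
::Z:
::ZZ
ZZ:Z
11) ZZ:Z
ZZ::
::::
::ZZ
ZZ:Z
12) ZZ::
ZZZZ
:::Z
::ZZ
ZZ:Z
13) ZZ::
Z:ZZ
ZZZZ
:ZZZ
ZZ:Z
14) ZZ::
Z:ZZ
ZZ:Z
::::
ZZZZ
15) ZZ::
Z:ZZ
ZZZZ
:ZZZ
ZZ:Z
16) ZZ::
ZZZZ
:::Z
::ZZ
ZZ:Z
17) ZZ::
:ZZZ
ZZ:Z
Z:ZZ
ZZ:Z

14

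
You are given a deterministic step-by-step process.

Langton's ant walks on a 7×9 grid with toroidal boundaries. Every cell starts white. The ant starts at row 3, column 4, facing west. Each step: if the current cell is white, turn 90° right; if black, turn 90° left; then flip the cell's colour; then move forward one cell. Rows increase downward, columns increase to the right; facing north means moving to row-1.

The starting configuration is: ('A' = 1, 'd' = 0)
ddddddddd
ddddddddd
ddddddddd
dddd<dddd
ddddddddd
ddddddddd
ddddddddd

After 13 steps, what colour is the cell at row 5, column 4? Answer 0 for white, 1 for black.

step 0: ddddddddd
ddddddddd
ddddddddd
dddd<dddd
ddddddddd
ddddddddd
ddddddddd
step 1: ddddddddd
ddddddddd
dddd^dddd
ddddAdddd
ddddddddd
ddddddddd
ddddddddd
step 2: ddddddddd
ddddddddd
ddddA>ddd
ddddAdddd
ddddddddd
ddddddddd
ddddddddd
step 3: ddddddddd
ddddddddd
ddddAAddd
ddddAvddd
ddddddddd
ddddddddd
ddddddddd
step 4: ddddddddd
ddddddddd
ddddAAddd
dddd<Addd
ddddddddd
ddddddddd
ddddddddd
step 5: ddddddddd
ddddddddd
ddddAAddd
dddddAddd
ddddvdddd
ddddddddd
ddddddddd
step 6: ddddddddd
ddddddddd
ddddAAddd
dddddAddd
ddd<Adddd
ddddddddd
ddddddddd
step 7: ddddddddd
ddddddddd
ddddAAddd
ddd^dAddd
dddAAdddd
ddddddddd
ddddddddd
step 8: ddddddddd
ddddddddd
ddddAAddd
dddA>Addd
dddAAdddd
ddddddddd
ddddddddd
step 9: ddddddddd
ddddddddd
ddddAAddd
dddAAAddd
dddAvdddd
ddddddddd
ddddddddd
step 10: ddddddddd
ddddddddd
ddddAAddd
dddAAAddd
dddAd>ddd
ddddddddd
ddddddddd
step 11: ddddddddd
ddddddddd
ddddAAddd
dddAAAddd
dddAdAddd
dddddvddd
ddddddddd
step 12: ddddddddd
ddddddddd
ddddAAddd
dddAAAddd
dddAdAddd
dddd<Addd
ddddddddd
step 13: ddddddddd
ddddddddd
ddddAAddd
dddAAAddd
dddA^Addd
ddddAAddd
ddddddddd

1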